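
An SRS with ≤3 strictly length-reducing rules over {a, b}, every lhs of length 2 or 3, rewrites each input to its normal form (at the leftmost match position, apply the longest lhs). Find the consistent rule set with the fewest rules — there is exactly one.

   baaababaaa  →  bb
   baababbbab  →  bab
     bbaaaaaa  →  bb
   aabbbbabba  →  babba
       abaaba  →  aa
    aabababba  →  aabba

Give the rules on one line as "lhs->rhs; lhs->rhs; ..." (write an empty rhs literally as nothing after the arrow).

aaa->; aba->a; bbb->a

  | baaababaaa => bbabaaa => bbaaa => bb
  | baababbbab => baabbbab => baaaab => bab
  | bbaaaaaa => bbaaa => bb
  | aabbbbabba => aaababba => babba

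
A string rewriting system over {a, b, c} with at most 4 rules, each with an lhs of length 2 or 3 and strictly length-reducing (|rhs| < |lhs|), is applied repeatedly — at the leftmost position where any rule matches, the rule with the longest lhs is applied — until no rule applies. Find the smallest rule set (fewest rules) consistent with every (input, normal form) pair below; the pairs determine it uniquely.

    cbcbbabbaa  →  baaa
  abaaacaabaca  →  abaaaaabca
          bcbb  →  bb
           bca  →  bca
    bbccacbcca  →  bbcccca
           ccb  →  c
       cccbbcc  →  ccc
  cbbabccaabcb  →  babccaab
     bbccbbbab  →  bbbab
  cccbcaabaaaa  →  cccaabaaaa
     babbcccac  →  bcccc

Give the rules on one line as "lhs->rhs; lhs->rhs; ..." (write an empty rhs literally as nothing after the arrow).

aac->aa; abb->a; ac->c; cb->

  | cbcbbabbaa => cbbabbaa => babbaa => baaa
  | abaaacaabaca => abaaaaabaca => abaaaaabca
  | bcbb => bb
  | bca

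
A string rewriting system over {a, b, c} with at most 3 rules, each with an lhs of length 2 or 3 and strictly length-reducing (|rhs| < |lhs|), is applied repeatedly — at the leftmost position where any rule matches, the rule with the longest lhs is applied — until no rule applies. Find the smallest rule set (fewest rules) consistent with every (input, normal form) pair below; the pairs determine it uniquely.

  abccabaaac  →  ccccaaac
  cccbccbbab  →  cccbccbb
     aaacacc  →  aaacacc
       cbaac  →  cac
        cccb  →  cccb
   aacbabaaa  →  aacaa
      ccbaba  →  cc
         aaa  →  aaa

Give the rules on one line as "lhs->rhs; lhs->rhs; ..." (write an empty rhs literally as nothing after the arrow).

ab->c; ba->

  | abccabaaac => cccabaaac => ccccaaac
  | cccbccbbab => cccbccbb
  | aaacacc
  | cbaac => cac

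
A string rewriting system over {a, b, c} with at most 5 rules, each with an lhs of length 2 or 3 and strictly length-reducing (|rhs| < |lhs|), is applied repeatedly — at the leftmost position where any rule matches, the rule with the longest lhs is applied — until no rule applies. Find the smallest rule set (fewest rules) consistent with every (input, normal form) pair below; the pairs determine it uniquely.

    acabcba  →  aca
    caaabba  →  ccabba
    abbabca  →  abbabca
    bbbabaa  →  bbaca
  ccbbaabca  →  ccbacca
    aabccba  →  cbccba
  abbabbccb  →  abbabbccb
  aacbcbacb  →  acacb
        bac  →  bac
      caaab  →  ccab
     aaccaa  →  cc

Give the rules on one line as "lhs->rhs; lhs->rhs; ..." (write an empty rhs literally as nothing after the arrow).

aa->c; aac->; aba->cb; bcb->ac

  | acabcba => acaaca => aca
  | caaabba => ccabba
  | abbabca
  | bbbabaa => bbbcba => bbaca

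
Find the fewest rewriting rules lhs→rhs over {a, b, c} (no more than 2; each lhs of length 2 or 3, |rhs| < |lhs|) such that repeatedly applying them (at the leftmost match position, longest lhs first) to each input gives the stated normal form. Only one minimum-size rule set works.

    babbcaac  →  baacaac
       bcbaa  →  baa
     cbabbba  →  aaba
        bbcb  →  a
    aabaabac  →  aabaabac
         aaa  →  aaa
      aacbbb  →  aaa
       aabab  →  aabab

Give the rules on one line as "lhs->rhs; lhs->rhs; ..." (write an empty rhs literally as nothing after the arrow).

bb->a; cb->

  | babbcaac => baacaac
  | bcbaa => baa
  | cbabbba => abbba => aaba
  | bbcb => acb => a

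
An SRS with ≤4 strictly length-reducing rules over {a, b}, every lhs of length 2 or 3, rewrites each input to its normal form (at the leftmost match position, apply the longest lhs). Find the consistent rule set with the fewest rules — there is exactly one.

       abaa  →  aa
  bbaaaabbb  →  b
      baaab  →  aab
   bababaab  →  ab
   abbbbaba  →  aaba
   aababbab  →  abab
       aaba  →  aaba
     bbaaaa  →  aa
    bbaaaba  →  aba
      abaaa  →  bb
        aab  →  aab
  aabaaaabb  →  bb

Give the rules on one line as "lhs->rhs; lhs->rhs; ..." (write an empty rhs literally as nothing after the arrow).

aaa->bb; abb->b; baa->a; bbb->a

  | abaa => aa
  | bbaaaabbb => baaabbb => aabbb => abb => b
  | baaab => aab
  | bababaab => babaab => baab => ab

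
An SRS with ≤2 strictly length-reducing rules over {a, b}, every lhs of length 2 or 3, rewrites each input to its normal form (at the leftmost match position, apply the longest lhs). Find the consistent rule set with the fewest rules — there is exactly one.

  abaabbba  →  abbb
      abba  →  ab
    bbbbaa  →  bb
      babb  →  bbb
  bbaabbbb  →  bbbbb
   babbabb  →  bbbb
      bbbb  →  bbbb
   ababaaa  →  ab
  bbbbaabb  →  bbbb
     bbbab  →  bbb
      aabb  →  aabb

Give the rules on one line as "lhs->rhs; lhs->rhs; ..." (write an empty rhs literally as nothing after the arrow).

ba->b; bba->b

  | abaabbba => ababbba => abbbba => abbb
  | abba => ab
  | bbbbaa => bbba => bb
  | babb => bbb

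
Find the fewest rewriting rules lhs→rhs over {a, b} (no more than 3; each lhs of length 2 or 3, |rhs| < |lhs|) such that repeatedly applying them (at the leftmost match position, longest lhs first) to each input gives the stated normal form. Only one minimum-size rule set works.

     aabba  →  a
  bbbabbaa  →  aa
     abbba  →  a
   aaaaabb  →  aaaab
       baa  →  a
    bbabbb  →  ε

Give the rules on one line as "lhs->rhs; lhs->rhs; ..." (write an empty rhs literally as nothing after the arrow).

abb->b; ba->; bb->

  | aabba => aba => a
  | bbbabbaa => babbaa => bbaa => aa
  | abbba => bba => a
  | aaaaabb => aaaab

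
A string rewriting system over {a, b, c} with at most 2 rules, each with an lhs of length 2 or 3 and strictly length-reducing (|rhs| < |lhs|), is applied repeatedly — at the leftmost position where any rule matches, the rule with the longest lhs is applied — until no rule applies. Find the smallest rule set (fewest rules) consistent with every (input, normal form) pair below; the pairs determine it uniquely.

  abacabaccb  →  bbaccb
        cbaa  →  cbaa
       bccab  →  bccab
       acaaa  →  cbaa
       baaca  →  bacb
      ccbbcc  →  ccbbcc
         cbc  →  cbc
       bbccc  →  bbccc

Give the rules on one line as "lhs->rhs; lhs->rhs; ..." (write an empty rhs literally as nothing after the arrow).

  | abacabaccb => abcbbaccb => bbaccb
  | cbaa
  | bccab
  | acaaa => cbaa

abc->; aca->cb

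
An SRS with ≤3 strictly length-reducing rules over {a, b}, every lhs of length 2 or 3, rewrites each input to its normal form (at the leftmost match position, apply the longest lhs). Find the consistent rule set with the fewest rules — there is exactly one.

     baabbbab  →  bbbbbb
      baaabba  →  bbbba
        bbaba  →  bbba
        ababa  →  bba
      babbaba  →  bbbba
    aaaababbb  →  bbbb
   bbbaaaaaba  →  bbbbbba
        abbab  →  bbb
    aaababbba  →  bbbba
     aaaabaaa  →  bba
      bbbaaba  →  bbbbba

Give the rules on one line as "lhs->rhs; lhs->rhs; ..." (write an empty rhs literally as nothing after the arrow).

ab->b; baa->bb

  | baabbbab => bbbbbab => bbbbbb
  | baaabba => bbabba => bbbba
  | bbaba => bbba
  | ababa => baba => bba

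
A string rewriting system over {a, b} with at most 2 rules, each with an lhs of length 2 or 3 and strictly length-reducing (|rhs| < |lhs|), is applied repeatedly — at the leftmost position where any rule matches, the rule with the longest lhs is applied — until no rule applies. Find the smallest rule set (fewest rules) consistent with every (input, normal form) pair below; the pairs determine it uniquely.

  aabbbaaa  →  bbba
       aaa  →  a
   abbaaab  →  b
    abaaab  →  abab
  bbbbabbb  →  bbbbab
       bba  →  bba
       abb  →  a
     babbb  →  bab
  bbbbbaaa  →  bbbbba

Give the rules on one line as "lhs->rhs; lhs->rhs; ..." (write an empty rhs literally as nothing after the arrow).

aa->; abb->a

  | aabbbaaa => bbbaaa => bbba
  | aaa => a
  | abbaaab => aaaab => aab => b
  | abaaab => abab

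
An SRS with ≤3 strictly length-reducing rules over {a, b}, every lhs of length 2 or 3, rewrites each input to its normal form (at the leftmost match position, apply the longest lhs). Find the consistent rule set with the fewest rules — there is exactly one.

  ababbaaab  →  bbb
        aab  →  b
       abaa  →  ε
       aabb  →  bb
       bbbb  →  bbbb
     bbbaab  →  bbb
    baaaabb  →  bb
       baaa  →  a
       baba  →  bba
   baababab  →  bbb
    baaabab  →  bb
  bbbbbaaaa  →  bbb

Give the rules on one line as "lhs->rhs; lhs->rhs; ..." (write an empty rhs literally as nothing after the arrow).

ab->b; baa->

  | ababbaaab => babbaaab => bbbaaab => bbab => bbb
  | aab => ab => b
  | abaa => baa => ε
  | aabb => abb => bb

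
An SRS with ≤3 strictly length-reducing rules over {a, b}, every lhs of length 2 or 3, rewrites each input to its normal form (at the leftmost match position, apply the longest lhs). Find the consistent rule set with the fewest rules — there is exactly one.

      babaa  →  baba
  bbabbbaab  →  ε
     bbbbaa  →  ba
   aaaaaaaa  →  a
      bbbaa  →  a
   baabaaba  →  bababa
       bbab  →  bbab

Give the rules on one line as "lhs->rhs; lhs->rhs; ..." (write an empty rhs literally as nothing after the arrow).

aa->a; aaa->; bbb->

  | babaa => baba
  | bbabbbaab => bbaaab => bbb => ε
  | bbbbaa => baa => ba
  | aaaaaaaa => aaaaa => aa => a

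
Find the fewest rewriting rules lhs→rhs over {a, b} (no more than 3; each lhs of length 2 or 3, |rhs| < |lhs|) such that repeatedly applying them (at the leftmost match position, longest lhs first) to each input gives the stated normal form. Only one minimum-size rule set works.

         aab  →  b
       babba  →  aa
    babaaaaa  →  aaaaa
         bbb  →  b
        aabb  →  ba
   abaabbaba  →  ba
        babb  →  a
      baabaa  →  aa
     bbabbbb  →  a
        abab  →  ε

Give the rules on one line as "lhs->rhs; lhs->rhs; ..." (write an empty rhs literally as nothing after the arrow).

  | aab => ab => b
  | babba => bbaa => aa
  | babaaaaa => bbaaaaa => aaaaa
  | bbb => b

ab->b; abb->ba; bb->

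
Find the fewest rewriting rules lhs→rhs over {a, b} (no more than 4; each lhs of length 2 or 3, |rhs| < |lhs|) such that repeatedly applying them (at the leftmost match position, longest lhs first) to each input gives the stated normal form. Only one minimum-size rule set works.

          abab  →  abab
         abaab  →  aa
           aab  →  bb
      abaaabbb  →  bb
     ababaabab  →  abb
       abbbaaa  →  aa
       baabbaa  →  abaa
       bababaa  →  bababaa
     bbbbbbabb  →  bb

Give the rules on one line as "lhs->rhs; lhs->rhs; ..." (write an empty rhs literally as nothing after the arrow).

aaa->; aab->bb; bbb->a

  | abab
  | abaab => abbb => aa
  | aab => bb
  | abaaabbb => abbbb => aab => bb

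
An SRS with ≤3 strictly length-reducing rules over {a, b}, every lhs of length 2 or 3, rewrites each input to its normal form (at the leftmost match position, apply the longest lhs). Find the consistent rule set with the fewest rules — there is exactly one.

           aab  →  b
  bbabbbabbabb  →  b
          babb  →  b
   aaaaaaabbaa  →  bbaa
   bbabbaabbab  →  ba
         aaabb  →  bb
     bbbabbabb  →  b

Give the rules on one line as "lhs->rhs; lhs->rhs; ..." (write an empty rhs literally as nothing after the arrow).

ab->b; bab->a

  | aab => ab => b
  | bbabbbabbabb => babbabbabb => ababbabb => babbabb => ababb => babb => ab => b
  | babb => ab => b
  | aaaaaaabbaa => aaaaaabbaa => aaaaabbaa => aaaabbaa => aaabbaa => aabbaa => abbaa => bbaa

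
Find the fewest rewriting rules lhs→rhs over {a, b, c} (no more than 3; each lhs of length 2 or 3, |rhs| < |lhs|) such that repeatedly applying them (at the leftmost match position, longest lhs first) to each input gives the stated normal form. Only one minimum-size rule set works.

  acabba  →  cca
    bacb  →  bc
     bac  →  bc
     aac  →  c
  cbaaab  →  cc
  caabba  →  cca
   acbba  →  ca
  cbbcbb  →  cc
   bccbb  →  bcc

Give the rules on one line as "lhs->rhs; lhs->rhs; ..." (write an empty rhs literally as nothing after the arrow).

  | acabba => cabba => ccba => cca
  | bacb => bcb => bc
  | bac => bc
  | aac => ac => c

ab->c; ac->c; cb->c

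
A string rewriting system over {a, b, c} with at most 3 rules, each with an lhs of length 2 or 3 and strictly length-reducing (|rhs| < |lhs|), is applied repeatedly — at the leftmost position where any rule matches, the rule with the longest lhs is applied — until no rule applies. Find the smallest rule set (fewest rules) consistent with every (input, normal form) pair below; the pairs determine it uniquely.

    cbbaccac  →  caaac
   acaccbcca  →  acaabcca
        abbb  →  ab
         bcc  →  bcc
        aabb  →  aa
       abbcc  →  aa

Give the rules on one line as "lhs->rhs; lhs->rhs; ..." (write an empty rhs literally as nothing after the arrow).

  | cbbaccac => caccac => caaac
  | acaccbcca => acaabcca
  | abbb => ab
  | bcc

acc->aa; bb->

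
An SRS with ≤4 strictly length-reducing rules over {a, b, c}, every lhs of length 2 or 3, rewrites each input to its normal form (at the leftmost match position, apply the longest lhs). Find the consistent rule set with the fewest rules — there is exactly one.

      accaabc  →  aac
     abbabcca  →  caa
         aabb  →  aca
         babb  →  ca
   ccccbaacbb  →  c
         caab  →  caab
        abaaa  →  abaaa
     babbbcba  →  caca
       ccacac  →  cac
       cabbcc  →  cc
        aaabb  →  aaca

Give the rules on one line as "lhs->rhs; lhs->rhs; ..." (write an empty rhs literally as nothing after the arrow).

abb->ca; bc->c; cb->c; cca->

  | accaabc => aabc => aac
  | abbabcca => caabcca => caacca => caa
  | aabb => aca
  | babb => bca => ca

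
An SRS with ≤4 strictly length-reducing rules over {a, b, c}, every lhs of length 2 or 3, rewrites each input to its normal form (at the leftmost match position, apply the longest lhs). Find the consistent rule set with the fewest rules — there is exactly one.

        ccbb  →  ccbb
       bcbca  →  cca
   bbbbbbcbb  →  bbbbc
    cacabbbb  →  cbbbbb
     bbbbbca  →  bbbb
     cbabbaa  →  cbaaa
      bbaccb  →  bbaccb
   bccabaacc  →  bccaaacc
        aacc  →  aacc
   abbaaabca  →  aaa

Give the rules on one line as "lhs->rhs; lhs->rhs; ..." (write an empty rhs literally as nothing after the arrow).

ab->a; aca->b; bca->; bcb->c

  | ccbb
  | bcbca => cca
  | bbbbbbcbb => bbbbbcb => bbbbc
  | cacabbbb => cbbbbb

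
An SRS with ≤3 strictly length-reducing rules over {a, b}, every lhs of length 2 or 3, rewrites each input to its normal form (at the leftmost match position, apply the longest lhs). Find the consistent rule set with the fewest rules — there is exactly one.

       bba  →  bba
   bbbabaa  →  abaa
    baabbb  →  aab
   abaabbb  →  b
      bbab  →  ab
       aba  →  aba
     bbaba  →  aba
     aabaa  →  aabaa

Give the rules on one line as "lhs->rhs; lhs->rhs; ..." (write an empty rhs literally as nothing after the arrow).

  | bba
  | bbbabaa => bbabaa => babaa => abaa
  | baabbb => babab => abab => aab
  | abaabbb => ababab => aabab => aaab => b

aaa->; abb->ba; bab->ab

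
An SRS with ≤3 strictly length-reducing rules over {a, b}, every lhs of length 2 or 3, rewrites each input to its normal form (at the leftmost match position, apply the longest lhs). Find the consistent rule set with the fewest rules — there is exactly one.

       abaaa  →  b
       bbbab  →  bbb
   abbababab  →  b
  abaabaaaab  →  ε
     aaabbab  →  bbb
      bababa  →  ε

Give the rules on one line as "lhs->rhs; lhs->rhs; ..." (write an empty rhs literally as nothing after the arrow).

aaa->b; ab->; ba->

  | abaaa => aaa => b
  | bbbab => bbb
  | abbababab => bababab => babab => bab => b
  | abaabaaaab => aabaaaab => aaaaab => baab => ab => ε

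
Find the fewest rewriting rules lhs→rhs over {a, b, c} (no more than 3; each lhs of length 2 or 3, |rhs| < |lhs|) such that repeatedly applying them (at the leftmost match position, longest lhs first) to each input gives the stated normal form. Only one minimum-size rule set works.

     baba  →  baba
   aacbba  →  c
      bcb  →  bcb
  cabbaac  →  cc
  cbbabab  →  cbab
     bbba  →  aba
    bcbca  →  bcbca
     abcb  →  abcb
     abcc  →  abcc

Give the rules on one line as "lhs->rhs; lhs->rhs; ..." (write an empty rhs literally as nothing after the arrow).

  | baba
  | aacbba => cbba => caa => c
  | bcb
  | cabbaac => caaaac => caac => cc

aa->; bb->a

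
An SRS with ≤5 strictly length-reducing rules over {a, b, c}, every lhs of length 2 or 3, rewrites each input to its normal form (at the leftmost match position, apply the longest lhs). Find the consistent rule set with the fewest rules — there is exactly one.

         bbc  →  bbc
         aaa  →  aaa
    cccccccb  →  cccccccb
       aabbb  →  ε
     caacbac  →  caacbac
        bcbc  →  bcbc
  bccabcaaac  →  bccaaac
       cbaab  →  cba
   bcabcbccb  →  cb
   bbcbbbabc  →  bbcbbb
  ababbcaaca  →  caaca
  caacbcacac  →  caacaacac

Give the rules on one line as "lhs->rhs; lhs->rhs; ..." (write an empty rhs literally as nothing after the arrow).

  | bbc
  | aaa
  | cccccccb
  | aabbb => ab => ε

ab->; abb->; abc->; bca->aa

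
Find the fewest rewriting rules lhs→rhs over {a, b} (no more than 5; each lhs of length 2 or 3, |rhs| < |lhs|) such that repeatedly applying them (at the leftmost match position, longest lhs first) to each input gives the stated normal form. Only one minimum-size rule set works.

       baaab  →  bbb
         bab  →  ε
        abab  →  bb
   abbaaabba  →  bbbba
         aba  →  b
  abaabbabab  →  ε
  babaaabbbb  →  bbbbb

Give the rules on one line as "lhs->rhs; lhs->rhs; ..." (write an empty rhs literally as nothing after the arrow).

  | baaab => bbb
  | bab => ε
  | abab => bb
  | abbaaabba => baaabba => bbbba

aaa->b; ab->; aba->b; bab->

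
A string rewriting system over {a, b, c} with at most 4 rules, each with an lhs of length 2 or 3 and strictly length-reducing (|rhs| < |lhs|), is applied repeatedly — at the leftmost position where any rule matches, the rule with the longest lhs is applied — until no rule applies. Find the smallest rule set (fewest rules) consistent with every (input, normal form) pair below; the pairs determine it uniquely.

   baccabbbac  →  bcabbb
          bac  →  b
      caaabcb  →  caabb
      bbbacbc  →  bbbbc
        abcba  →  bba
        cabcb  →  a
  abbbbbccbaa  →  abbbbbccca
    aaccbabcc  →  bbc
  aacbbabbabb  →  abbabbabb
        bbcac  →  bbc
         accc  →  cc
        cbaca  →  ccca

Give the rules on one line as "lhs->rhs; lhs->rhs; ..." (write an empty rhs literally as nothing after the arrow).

abc->b; ac->; cba->cc; cbb->a

  | baccabbbac => bcabbbac => bcabbb
  | bac => b
  | caaabcb => caabb
  | bbbacbc => bbbbc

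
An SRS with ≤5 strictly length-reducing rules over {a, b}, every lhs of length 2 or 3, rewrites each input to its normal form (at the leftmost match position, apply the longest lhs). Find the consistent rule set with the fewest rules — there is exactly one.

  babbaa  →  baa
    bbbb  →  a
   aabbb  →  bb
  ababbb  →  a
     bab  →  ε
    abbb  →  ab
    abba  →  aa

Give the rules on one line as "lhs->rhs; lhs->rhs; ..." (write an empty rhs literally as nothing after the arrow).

  | babbaa => baa
  | bbbb => abb => a
  | aabbb => bb
  | ababbb => abb => a

aab->; abb->a; bab->; bbb->ab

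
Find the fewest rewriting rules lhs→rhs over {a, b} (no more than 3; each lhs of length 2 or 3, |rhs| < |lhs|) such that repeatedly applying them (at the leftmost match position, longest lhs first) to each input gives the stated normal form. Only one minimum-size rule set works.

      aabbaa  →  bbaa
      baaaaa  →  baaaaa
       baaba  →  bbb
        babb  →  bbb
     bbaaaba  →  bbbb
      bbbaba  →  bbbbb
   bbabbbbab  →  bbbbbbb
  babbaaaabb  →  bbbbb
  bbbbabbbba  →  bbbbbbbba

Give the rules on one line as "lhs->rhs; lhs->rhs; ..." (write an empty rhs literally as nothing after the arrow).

ab->b; aba->bb

  | aabbaa => abbaa => bbaa
  | baaaaa
  | baaba => babb => bbb
  | babb => bbb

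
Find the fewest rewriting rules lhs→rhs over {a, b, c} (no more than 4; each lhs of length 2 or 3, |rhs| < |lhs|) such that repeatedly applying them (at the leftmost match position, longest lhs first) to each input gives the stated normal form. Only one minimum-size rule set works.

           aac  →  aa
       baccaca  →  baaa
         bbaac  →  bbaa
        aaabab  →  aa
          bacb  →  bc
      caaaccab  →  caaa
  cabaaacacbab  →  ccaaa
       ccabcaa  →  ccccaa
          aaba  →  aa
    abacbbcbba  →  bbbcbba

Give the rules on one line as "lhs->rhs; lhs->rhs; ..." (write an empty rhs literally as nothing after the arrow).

  | aac => aa
  | baccaca => bacaca => baaca => baaa
  | bbaac => bbaa
  | aaabab => aacab => aaab => aac => aa

ab->c; ac->a; cac->b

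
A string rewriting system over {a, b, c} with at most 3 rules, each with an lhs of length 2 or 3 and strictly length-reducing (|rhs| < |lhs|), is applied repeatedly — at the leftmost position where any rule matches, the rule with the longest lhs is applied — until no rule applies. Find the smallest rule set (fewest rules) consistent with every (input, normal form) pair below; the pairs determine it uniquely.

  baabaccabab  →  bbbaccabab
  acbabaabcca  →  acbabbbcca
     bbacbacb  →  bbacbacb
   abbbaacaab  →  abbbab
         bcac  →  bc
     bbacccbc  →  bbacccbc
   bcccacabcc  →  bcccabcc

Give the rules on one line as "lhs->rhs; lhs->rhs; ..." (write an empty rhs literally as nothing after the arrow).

  | baabaccabab => bbbaccabab
  | acbabaabcca => acbabbbcca
  | bbacbacb
  | abbbaacaab => abbbbcaab => abbbbcbb => abbbab

aa->b; bcb->a; cac->c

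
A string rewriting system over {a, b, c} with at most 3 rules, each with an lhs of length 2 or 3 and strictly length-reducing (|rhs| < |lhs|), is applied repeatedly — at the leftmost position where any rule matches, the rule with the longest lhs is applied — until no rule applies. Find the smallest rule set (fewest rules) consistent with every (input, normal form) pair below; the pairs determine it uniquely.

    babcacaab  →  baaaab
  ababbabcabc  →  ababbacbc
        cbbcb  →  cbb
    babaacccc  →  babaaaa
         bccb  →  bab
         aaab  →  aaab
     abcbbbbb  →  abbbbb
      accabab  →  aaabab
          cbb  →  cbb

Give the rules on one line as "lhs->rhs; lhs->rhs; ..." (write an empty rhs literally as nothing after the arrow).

bca->c; bcb->b; cc->a

  | babcacaab => baccaab => baaaab
  | ababbabcabc => ababbacbc
  | cbbcb => cbb
  | babaacccc => babaaacc => babaaaa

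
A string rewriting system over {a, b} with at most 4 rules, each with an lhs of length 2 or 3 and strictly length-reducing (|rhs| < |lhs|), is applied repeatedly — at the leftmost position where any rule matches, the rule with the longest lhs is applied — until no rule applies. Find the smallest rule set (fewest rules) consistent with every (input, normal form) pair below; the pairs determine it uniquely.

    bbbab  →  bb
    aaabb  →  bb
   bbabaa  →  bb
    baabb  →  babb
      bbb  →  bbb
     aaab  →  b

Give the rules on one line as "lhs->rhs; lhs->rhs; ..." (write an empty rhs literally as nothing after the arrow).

  | bbbab => bb
  | aaabb => bb
  | bbabaa => baa => bb
  | baabb => babb

aa->b; aaa->; aab->ab; bba->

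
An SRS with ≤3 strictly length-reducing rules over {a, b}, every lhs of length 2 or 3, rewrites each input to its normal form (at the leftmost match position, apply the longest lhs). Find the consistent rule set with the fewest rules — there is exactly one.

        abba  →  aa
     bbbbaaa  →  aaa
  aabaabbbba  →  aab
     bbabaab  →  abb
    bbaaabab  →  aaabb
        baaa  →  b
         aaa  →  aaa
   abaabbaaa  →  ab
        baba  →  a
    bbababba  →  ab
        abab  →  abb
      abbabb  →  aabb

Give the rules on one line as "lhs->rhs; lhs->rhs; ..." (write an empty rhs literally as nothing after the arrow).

  | abba => aa
  | bbbbaaa => bbaaa => aaa
  | aabaabbbba => aababbbba => aabbbbba => aabbba => aaba => aab
  | bbabaab => abaab => abab => abb

ba->b; bba->a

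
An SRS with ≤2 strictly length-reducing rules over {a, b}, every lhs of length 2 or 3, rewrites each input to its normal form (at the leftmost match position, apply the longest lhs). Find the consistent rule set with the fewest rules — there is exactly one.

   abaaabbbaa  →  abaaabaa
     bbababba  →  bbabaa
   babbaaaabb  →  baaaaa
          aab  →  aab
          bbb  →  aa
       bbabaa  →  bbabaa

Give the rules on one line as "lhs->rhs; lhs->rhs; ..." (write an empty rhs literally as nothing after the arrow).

  | abaaabbbaa => abaaabaa
  | bbababba => bbabaa
  | babbaaaabb => baaaaabb => baaaaa
  | aab

abb->a; bbb->aa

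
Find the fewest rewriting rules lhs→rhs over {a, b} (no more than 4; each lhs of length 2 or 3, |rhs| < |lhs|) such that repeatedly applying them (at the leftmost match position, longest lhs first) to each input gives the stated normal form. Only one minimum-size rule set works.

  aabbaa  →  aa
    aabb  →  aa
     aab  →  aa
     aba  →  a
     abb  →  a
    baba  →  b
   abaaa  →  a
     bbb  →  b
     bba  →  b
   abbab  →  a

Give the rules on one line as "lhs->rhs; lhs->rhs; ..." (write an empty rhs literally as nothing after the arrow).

  | aabbaa => aabaa => aaba => aab => aa
  | aabb => aab => aa
  | aab => aa
  | aba => ab => a

ab->a; aba->ab; ba->b; bb->b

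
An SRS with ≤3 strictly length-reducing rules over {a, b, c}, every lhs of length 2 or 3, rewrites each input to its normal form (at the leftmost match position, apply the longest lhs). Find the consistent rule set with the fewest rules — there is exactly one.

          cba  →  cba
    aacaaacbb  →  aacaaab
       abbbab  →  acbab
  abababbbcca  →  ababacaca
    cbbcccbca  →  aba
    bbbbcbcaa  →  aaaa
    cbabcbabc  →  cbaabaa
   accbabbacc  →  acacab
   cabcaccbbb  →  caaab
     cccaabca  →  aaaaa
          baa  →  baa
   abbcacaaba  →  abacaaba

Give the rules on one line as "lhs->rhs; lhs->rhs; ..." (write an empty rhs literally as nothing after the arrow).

bb->c; bc->a; cc->b

  | cba
  | aacaaacbb => aacaaacc => aacaaab
  | abbbab => acbab
  | abababbbcca => ababacbcca => ababacaca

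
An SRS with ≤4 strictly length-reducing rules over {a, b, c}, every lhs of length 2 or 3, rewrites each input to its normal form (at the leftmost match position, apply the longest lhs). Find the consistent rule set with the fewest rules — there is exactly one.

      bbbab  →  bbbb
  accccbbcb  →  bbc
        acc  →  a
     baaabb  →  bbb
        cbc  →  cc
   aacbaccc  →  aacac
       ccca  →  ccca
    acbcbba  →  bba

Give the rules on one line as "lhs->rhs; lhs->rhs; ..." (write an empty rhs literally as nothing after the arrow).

  | bbbab => bbbb
  | accccbbcb => accbbcb => abbcb => bbcb => bbc
  | acc => a
  | baaabb => baabb => babb => bbb

ab->b; acc->a; cb->c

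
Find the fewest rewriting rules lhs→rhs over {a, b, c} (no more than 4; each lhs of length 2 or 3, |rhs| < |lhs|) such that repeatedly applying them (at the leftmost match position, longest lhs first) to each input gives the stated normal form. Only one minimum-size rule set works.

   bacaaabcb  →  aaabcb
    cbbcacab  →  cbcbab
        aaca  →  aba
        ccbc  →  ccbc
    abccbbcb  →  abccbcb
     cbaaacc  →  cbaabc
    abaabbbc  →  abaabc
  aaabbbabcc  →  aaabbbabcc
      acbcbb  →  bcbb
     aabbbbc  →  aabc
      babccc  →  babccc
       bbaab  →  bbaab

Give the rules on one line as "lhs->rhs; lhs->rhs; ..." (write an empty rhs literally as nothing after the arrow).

ac->b; bac->; bbc->bc

  | bacaaabcb => aaabcb
  | cbbcacab => cbcacab => cbcbab
  | aaca => aba
  | ccbc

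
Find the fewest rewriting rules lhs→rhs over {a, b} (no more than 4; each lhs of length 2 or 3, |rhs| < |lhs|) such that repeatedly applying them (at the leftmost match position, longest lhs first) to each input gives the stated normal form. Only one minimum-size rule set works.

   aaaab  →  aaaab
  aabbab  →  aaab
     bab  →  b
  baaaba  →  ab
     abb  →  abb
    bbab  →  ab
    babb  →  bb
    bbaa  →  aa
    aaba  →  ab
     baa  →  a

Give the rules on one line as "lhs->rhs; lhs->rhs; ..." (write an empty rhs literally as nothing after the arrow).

  | aaaab
  | aabbab => aaab
  | bab => b
  | baaaba => aaba => ab

aba->b; ba->; bba->a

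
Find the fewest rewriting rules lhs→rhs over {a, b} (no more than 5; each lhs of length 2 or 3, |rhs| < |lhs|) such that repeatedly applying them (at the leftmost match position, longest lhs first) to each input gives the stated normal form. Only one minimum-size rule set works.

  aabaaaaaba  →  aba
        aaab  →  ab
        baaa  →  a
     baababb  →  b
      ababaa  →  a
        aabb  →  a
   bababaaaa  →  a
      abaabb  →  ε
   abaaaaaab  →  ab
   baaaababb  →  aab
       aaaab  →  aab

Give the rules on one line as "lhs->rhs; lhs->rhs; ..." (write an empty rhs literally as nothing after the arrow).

aaa->a; abb->; baa->; bab->

  | aabaaaaaba => aaaaaba => aaaba => aba
  | aaab => ab
  | baaa => a
  | baababb => babb => b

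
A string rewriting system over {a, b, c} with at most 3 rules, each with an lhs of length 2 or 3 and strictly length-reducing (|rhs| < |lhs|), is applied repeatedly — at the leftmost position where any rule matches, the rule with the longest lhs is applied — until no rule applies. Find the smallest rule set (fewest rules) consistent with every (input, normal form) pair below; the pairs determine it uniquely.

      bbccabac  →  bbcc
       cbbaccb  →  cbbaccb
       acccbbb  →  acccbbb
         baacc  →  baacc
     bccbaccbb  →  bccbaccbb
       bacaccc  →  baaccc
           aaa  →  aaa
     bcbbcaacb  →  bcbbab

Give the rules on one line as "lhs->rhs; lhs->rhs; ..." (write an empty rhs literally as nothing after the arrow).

  | bbccabac => bbcabac => bbabac => bbcc
  | cbbaccb
  | acccbbb
  | baacc

aba->c; acb->b; ca->a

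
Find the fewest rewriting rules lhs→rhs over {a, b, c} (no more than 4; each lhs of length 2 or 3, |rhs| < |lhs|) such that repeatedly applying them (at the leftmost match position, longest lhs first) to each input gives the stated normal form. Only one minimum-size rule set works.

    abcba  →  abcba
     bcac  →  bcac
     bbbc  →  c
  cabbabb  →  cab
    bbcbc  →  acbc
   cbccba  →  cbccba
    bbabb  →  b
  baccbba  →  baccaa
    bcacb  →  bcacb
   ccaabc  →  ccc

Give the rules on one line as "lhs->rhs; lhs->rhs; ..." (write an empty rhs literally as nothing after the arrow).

  | abcba
  | bcac
  | bbbc => c
  | cabbabb => caaabb => cab

aab->; bb->a; bbb->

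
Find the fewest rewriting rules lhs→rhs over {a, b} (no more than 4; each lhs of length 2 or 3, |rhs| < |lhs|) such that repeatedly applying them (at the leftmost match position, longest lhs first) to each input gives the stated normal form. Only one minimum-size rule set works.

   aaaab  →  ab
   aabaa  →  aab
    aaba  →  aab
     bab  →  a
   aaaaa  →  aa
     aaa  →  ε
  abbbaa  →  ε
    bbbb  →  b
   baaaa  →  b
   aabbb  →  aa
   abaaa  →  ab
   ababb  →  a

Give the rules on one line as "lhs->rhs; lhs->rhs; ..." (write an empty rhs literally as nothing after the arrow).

  | aaaab => ab
  | aabaa => aaba => aab
  | aaba => aab
  | bab => bb => a

aaa->; ba->b; bb->a; bbb->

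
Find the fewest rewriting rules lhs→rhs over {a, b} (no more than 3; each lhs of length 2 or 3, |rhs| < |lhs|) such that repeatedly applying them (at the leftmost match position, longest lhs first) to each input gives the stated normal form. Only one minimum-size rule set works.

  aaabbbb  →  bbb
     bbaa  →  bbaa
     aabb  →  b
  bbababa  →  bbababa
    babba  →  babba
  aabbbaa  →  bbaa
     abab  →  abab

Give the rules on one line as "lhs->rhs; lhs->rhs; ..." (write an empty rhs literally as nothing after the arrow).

  | aaabbbb => aabbbb => bbb
  | bbaa
  | aabb => b
  | bbababa

aaa->aa; aab->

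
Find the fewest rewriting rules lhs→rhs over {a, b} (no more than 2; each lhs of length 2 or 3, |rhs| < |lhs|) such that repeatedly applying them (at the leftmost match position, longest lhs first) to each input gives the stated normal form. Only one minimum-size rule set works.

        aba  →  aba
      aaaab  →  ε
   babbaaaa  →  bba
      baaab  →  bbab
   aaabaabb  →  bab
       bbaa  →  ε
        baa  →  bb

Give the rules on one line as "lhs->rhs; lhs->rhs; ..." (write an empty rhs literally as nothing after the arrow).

aa->b; bbb->

  | aba
  | aaaab => baab => bbb => ε
  | babbaaaa => babbbaa => baaa => bba
  | baaab => bbab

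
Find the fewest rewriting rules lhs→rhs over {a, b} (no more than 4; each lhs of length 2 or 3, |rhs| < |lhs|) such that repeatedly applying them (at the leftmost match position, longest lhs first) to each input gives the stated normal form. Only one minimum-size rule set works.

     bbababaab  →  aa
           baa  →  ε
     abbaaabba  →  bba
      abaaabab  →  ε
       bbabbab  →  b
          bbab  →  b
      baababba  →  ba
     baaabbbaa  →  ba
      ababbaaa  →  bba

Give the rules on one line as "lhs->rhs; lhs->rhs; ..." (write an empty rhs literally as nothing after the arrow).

  | bbababaab => babaab => aab => aa
  | baa => ε
  | abbaaabba => abaaabba => baabba => bba
  | abaaabab => baabab => bab => ε

ab->a; aba->b; baa->; bab->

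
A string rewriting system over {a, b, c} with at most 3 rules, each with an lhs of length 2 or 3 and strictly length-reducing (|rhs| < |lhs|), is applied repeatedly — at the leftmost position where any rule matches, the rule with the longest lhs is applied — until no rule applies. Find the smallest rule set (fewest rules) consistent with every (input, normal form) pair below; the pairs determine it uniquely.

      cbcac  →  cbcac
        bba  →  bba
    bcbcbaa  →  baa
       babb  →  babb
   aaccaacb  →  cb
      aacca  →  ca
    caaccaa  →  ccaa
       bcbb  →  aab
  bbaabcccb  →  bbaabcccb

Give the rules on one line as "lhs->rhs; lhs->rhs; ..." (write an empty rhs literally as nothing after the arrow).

aac->; bcb->aa

  | cbcac
  | bba
  | bcbcbaa => aacbaa => baa
  | babb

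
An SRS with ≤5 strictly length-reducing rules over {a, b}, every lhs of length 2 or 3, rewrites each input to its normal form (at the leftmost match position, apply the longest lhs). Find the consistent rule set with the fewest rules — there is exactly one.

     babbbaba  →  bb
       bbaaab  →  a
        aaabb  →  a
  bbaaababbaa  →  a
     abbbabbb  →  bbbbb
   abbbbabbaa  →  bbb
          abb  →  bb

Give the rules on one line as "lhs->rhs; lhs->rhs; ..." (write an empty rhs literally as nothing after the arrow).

aab->; ab->a; abb->bb; ba->

  | babbbaba => bbbaba => bbba => bb
  | bbaaab => baab => ab => a
  | aaabb => ab => a
  | bbaaababbaa => baababbaa => ababbaa => aabbaa => baa => a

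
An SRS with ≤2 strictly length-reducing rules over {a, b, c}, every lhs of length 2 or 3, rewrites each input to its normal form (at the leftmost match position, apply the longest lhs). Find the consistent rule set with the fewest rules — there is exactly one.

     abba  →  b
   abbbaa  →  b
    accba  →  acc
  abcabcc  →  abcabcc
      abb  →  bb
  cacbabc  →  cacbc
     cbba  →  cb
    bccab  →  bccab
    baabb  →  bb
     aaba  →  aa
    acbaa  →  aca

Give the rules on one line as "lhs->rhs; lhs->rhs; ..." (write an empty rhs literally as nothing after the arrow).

  | abba => bba => b
  | abbbaa => bbbaa => bba => b
  | accba => acc
  | abcabcc

abb->bb; ba->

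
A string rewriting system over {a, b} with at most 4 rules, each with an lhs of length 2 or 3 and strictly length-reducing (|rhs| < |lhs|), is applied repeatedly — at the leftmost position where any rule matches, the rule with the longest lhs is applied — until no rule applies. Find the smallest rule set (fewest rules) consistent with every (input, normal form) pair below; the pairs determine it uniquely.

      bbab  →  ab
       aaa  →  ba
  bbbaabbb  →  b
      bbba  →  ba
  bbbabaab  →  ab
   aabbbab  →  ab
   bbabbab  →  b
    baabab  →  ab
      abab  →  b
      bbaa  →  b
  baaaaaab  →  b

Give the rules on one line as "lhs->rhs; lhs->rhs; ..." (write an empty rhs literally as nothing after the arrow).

aa->b; bab->ab; bb->b

  | bbab => bab => ab
  | aaa => ba
  | bbbaabbb => bbaabbb => baabbb => bbbbb => bbbb => bbb => bb => b
  | bbba => bba => ba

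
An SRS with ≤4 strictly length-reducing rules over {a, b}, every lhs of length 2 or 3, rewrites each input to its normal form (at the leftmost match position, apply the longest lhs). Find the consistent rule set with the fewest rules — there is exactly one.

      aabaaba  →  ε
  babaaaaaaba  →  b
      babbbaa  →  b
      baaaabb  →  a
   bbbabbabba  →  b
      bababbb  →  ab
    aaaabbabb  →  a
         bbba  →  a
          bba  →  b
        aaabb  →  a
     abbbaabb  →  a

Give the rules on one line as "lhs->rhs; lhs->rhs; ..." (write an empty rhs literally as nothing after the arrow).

aa->b; ba->; bb->a

  | aabaaba => bbaaba => aaaba => baba => ba => ε
  | babaaaaaaba => baaaaaaba => aaaaaba => baaaba => aaba => bba => aa => b
  | babbbaa => bbbaa => abaa => aa => b
  | baaaabb => aaabb => babb => bb => a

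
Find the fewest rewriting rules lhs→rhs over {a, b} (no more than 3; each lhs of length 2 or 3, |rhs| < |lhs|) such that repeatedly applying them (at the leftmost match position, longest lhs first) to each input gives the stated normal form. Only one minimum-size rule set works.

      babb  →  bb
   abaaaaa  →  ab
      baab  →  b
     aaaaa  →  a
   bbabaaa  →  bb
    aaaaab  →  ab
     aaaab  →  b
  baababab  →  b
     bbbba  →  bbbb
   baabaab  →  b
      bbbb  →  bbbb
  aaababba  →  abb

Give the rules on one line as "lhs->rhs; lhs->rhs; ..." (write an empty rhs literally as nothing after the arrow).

aa->; ba->b; bab->b

  | babb => bb
  | abaaaaa => abaaaa => abaaa => abaa => aba => ab
  | baab => bab => b
  | aaaaa => aaa => a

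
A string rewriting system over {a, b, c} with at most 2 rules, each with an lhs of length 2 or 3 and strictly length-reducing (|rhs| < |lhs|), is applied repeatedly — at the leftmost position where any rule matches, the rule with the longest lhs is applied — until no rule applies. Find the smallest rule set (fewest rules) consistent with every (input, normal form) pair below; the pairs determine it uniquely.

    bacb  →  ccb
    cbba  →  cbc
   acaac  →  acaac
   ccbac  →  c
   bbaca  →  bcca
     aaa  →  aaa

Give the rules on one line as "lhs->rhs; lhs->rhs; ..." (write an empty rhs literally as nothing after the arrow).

  | bacb => ccb
  | cbba => cbc
  | acaac
  | ccbac => cccc => c

ba->c; ccc->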